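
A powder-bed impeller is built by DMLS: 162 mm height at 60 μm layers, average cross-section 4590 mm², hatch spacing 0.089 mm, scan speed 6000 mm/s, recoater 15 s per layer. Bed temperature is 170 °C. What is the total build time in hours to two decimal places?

Number of layers: 162 / 0.06 → 2700 (rounded up).
Scan path per layer = 4590 / 0.089, so 51573 mm.
Laser time per layer: 51573 / 6000 → 8.5955 s.
Layer cycle = 8.5955 + 15 = 23.5955 s.
2700 layers × 23.5955 s/layer = 63707.85 s, i.e. 17.70 hours.

17.70 hours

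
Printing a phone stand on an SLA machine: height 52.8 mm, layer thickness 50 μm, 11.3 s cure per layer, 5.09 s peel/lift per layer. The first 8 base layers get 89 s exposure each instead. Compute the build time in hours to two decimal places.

Layer count = ceil(52.8 / 0.05) = 1056.
Base layers = 8 × (89 + 5.09), so 752.72 s.
Regular layers: 1048 × (11.3 + 5.09) → 17176.72 s.
Sum: 752.72 + 17176.72 = 17929.44 s → 4.98 hours.

4.98 hours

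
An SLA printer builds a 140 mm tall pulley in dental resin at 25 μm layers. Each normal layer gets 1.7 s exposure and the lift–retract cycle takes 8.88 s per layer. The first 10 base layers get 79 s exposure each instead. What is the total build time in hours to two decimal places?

16.67 hours

Layers = ⌈140/0.025⌉ = 5600.
Base layers: 10 × (79 + 8.88) → 878.8 s.
Normal layers = 5590 × (1.7 + 8.88), so 59142.2 s.
Sum: 878.8 + 59142.2 = 60021 s → 16.67 hours.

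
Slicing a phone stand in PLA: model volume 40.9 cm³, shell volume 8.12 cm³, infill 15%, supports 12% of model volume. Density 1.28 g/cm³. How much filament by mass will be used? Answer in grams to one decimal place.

Infill region = 40.9 − 8.12, so 32.78 cm³.
Infill volume: 0.15 × 32.78 → 4.917 cm³.
Support = 0.12 × 40.9, so 4.908 cm³.
Total printed volume = 8.12 + 4.917 + 4.908 = 17.945 cm³.
Mass = 17.945 × 1.28, so 22.9696 g.

23.0 g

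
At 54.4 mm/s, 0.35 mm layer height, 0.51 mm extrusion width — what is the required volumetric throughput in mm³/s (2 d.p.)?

A: 0.35 × 0.51 → 0.1785 mm².
Q = v·A = 54.4 × 0.1785 = 9.71 mm³/s.

9.71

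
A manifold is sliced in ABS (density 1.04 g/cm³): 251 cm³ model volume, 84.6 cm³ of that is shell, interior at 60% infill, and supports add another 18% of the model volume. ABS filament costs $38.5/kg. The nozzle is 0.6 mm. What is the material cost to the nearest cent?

$9.19

Volume inside the shell = 251 − 84.6 = 166.4 cm³.
Infill deposited: 0.60 × 166.4 → 99.84 cm³.
Support = 0.18 × 251, so 45.18 cm³.
Deposited volume: 84.6 + 99.84 + 45.18 → 229.62 cm³.
Mass = 229.62 × 1.04 = 238.8048 g.
Cost = 238.8048 g / 1000 × $38.5/kg = $9.19.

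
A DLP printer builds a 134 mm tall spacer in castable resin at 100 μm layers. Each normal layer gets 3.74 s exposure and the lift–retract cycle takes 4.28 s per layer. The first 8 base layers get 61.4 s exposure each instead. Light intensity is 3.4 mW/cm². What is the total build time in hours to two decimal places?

3.11 hours

Layer count = ceil(134 / 0.1) = 1340.
Base layers = 8 × (61.4 + 4.28) = 525.44 s.
Remaining layers = 1332 × (3.74 + 4.28) = 10682.64 s.
Total = 525.44 + 10682.64 = 11208.08 s = 3.11 hours.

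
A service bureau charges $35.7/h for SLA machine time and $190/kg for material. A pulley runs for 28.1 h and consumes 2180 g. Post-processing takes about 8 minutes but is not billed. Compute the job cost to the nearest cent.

Machine cost = 35.7 × 28.1, so $1003.17.
Feedstock cost: 190 × 2180/1000 → $414.20.
Job cost: 1003.17 + 414.20 = $1417.37.

$1417.37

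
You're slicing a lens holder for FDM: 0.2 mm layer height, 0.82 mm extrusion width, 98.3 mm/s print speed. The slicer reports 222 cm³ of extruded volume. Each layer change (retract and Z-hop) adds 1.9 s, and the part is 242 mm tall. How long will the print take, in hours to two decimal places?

Bead cross-section = 0.2 × 0.82, so 0.164 mm².
Total extruded path = 222000/0.164 = 1353658.5 mm.
Time extruding: 1353658.5 / 98.3 → 13770.7 s.
Layer count = ceil(242 / 0.2) = 1210.
Non-print overhead: 1210 × 1.9 → 2299 s.
Altogether 13770.7 + 2299 = 16069.7 s, i.e. 4.46 hours.

4.46 hours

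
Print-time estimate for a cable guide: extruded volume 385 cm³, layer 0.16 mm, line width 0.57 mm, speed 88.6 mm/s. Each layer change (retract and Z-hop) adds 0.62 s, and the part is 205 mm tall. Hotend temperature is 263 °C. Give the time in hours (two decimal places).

13.46 hours

Line area: 0.16 × 0.57 → 0.0912 mm².
Path length: 385000 mm³ / 0.0912 mm² → 4221491.2 mm.
Time extruding = 4221491.2 / 88.6, so 47646.6 s.
Number of layers: 205 / 0.16 → 1282 (rounded up).
Z-hop total: 1282 × 0.62 → 794.84 s.
Total = 47646.6 + 794.84 = 48441.44 s = 13.46 hours.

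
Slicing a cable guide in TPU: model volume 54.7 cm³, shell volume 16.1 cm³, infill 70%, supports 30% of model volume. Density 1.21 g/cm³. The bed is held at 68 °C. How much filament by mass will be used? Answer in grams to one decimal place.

72.0 g

Infill region: 54.7 − 16.1 → 38.6 cm³.
Deposited infill = 0.70 × 38.6 = 27.02 cm³.
Support: 0.30 × 54.7 → 16.41 cm³.
Total printed volume: 16.1 + 27.02 + 16.41 → 59.53 cm³.
Mass = 59.53 × 1.21, so 72.0313 g.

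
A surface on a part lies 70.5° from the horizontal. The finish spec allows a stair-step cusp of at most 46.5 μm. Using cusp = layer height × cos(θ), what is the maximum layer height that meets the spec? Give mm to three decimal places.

0.139 mm

t = h_c / cos θ = 0.0465 / 0.3338 = 0.139 mm.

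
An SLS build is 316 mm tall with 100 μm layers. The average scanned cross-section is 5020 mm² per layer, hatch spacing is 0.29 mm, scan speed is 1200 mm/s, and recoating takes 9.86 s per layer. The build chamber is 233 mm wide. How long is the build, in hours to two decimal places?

Layer count = ceil(316 / 0.1) = 3160.
Scan path per layer = 5020 / 0.29, so 17310.3 mm.
Scan time per layer: 17310.3 / 1200 → 14.4253 s.
Per-layer time = 14.4253 + 9.86, so 24.2853 s.
Total: 3160 × 24.2853 s = 76741.548 s → 21.32 hours.

21.32 hours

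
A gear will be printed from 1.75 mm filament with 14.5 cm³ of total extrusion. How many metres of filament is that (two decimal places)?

Cross-section of 1.75 mm filament: π·(1.75/2)² = 2.4053 mm².
Length = 14.5 cm³ / 2.4053 mm² = 14500 / 2.4053 = 6028.35 mm = 6.03 m.

6.03 m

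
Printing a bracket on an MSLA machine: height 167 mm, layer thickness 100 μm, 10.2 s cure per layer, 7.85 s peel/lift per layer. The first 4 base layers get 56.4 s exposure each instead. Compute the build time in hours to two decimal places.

8.42 hours

Layer count = ceil(167 / 0.1) = 1670.
Base layers: 4 × (56.4 + 7.85) → 257 s.
Regular layers: 1666 × (10.2 + 7.85) → 30071.3 s.
Total = 257 + 30071.3 = 30328.3 s = 8.42 hours.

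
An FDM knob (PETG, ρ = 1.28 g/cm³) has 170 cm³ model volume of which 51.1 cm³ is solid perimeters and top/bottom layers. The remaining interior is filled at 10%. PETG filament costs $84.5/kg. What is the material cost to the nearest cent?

Volume inside the shell = 170 − 51.1 = 118.9 cm³.
Infill deposited: 0.10 × 118.9 → 11.89 cm³.
Deposited volume: 51.1 + 11.89 → 62.99 cm³.
Mass = 62.99 × 1.28, so 80.6272 g.
At $84.5/kg: 80.6272/1000 × 84.5 = $6.81.

$6.81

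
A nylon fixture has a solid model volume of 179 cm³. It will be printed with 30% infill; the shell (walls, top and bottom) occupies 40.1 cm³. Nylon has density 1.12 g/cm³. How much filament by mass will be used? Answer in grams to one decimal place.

Volume inside the shell = 179 − 40.1 = 138.9 cm³.
Infill volume: 0.30 × 138.9 → 41.67 cm³.
Total printed volume = 40.1 + 41.67, so 81.77 cm³.
Mass = 81.77 × 1.12, so 91.5824 g.

91.6 g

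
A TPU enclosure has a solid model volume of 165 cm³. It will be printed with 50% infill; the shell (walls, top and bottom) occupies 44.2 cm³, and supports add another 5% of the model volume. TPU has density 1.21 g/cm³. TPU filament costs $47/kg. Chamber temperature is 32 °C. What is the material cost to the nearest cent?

Infill region = 165 − 44.2, so 120.8 cm³.
Infill deposited: 0.50 × 120.8 → 60.4 cm³.
Support = 0.05 × 165 = 8.25 cm³.
Deposited volume: 44.2 + 60.4 + 8.25 → 112.85 cm³.
Mass = 112.85 × 1.21, so 136.5485 g.
Cost = 136.5485 g / 1000 × $47/kg = $6.42.

$6.42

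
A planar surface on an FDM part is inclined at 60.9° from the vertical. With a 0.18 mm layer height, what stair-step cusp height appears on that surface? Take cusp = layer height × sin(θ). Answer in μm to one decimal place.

Cusp = layer height × sin(60.9°) = 0.18 × 0.8738 = 0.157284 mm = 157.3 μm.

157.3 μm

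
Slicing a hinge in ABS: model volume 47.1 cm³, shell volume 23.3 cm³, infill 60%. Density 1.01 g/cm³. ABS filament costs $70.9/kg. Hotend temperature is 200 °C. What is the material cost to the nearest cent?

Interior volume = 47.1 − 23.3, so 23.8 cm³.
Infill deposited: 0.60 × 23.8 → 14.28 cm³.
Total printed volume: 23.3 + 14.28 → 37.58 cm³.
Mass: 37.58 × 1.01 → 37.9558 g.
At $70.9/kg: 37.9558/1000 × 70.9 = $2.69.

$2.69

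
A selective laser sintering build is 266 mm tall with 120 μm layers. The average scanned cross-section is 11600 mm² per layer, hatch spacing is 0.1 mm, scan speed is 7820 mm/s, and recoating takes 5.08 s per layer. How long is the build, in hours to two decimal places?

12.26 hours

Number of layers: 266 / 0.12 → 2217 (rounded up).
Hatch length per layer: 11600 / 0.1 → 116000 mm.
Scan time per layer = 116000 / 7820 = 14.8338 s.
Time per layer = 14.8338 + 5.08, so 19.9138 s.
Build time = 2217 × 19.9138 = 44148.8946 s = 12.26 hours.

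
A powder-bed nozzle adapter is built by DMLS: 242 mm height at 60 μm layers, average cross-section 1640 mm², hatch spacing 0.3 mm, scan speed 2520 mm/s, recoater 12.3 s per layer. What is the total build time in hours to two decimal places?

Layers = ⌈242/0.06⌉ = 4034.
Hatch length per layer: 1640 / 0.3 → 5466.7 mm.
Per-layer scan time: 5466.7 / 2520 → 2.1693 s.
Time per layer = 2.1693 + 12.3 = 14.4693 s.
4034 layers × 14.4693 s/layer = 58369.1562 s, i.e. 16.21 hours.

16.21 hours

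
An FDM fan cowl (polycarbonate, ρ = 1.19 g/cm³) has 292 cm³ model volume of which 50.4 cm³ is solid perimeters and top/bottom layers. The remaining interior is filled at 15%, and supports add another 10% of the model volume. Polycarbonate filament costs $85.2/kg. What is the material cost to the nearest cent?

$11.74

Volume inside the shell = 292 − 50.4 = 241.6 cm³.
Deposited infill = 0.15 × 241.6, so 36.24 cm³.
Support = 0.10 × 292, so 29.2 cm³.
Total printed volume: 50.4 + 36.24 + 29.2 → 115.84 cm³.
Mass: 115.84 × 1.19 → 137.8496 g.
At $85.2/kg: 137.8496/1000 × 85.2 = $11.74.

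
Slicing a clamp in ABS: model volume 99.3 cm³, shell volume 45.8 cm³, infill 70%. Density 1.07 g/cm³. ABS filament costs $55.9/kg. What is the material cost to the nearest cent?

Infill region: 99.3 − 45.8 → 53.5 cm³.
Infill deposited = 0.70 × 53.5, so 37.45 cm³.
Total printed volume = 45.8 + 37.45 = 83.25 cm³.
Mass = 83.25 × 1.07, so 89.0775 g.
At $55.9/kg: 89.0775/1000 × 55.9 = $4.98.

$4.98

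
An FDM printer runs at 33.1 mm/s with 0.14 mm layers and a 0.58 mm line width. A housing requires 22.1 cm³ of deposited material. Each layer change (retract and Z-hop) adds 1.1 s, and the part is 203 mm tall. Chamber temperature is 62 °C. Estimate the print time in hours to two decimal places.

Extrusion cross-section = 0.14 × 0.58, so 0.0812 mm².
Path length: 22100 mm³ / 0.0812 mm² → 272167.5 mm.
Time extruding: 272167.5 / 33.1 → 8222.6 s.
Layers = ⌈203/0.14⌉ = 1450.
Layer-change overhead = 1450 × 1.1, so 1595 s.
Altogether 8222.6 + 1595 = 9817.6 s, i.e. 2.73 hours.

2.73 hours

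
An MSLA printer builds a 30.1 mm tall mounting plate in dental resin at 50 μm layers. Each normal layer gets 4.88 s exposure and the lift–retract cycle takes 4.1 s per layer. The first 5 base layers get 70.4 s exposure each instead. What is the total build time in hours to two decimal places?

Layer count = ceil(30.1 / 0.05) = 602.
Burn-in layers: 5 × (70.4 + 4.1) → 372.5 s.
Regular layers: 597 × (4.88 + 4.1) → 5361.06 s.
Sum: 372.5 + 5361.06 = 5733.56 s → 1.59 hours.

1.59 hours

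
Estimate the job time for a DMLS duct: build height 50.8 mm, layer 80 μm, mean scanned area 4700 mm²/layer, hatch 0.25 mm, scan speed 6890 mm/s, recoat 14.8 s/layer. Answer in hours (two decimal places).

3.09 hours

Layer count = ceil(50.8 / 0.08) = 635.
Scan path per layer = 4700 / 0.25 = 18800 mm.
Laser time per layer: 18800 / 6890 → 2.7286 s.
Per-layer time = 2.7286 + 14.8, so 17.5286 s.
635 layers × 17.5286 s/layer = 11130.661 s, i.e. 3.09 hours.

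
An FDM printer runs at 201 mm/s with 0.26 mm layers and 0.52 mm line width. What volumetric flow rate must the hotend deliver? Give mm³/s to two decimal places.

Bead cross-section = 0.26 × 0.52 = 0.1352 mm².
Volumetric flow = 201 × 0.1352 = 27.18 mm³/s.

27.18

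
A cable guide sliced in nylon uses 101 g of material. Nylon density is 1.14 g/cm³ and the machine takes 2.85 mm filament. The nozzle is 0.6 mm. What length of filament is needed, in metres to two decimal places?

13.89 m

Volume = 101 g / 1.14 g·cm⁻³ = 88.5965 cm³ = 88596.5 mm³.
Cross-section of 2.85 mm filament: π·(2.85/2)² = 6.3794 mm².
L = V/A = 88596.5/6.3794 = 13887.9 mm → 13.89 m.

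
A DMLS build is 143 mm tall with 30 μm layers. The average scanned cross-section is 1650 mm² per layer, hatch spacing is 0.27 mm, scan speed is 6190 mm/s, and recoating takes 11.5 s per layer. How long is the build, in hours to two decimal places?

Number of layers: 143 / 0.03 → 4767 (rounded up).
Hatch length per layer = 1650 / 0.27, so 6111.1 mm.
Scan time per layer: 6111.1 / 6190 → 0.9873 s.
Per-layer time: 0.9873 + 11.5 → 12.4873 s.
4767 layers × 12.4873 s/layer = 59526.9591 s, i.e. 16.54 hours.

16.54 hours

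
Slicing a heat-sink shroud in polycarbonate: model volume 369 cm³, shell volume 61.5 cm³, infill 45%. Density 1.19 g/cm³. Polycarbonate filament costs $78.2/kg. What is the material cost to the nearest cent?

Volume inside the shell = 369 − 61.5, so 307.5 cm³.
Infill volume: 0.45 × 307.5 → 138.375 cm³.
Total printed volume = 61.5 + 138.375, so 199.875 cm³.
Mass = 199.875 × 1.19 = 237.85125 g.
At $78.2/kg: 237.85125/1000 × 78.2 = $18.60.

$18.60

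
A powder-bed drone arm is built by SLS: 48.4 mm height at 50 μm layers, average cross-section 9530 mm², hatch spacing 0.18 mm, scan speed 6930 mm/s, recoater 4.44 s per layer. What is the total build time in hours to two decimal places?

3.25 hours

Number of layers: 48.4 / 0.05 → 968 (rounded up).
Per-layer scan distance = 9530 / 0.18, so 52944.4 mm.
Laser time per layer = 52944.4 / 6930 = 7.6399 s.
Layer cycle = 7.6399 + 4.44, so 12.0799 s.
Build time = 968 × 12.0799 = 11693.3432 s = 3.25 hours.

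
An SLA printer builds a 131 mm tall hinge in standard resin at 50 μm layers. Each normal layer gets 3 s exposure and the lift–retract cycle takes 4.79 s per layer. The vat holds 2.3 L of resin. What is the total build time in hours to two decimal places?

5.67 hours

Number of layers: 131 / 0.05 → 2620 (rounded up).
Each layer takes: 3 + 4.79 → 7.79 s.
Total = 2620 × 7.79 = 20409.8 s = 5.67 hours.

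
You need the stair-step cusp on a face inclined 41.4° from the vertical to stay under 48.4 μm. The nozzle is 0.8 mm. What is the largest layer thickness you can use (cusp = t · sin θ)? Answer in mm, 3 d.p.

0.073 mm

t = h_c / sin θ = 0.0484 / 0.6613 = 0.073 mm.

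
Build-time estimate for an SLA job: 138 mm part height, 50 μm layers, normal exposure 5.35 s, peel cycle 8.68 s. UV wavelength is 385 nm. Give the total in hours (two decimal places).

10.76 hours

Number of layers: 138 / 0.05 → 2760 (rounded up).
Cycle time = 5.35 + 8.68 = 14.03 s.
Total = 2760 × 14.03 = 38722.8 s = 10.76 hours.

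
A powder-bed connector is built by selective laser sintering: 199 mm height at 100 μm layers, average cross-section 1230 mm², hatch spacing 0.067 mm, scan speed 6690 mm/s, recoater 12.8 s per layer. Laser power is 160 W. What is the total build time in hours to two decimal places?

Layer count = ceil(199 / 0.1) = 1990.
Per-layer scan distance: 1230 / 0.067 → 18358.2 mm.
Scan time per layer = 18358.2 / 6690 = 2.7441 s.
Layer cycle = 2.7441 + 12.8 = 15.5441 s.
Total: 1990 × 15.5441 s = 30932.759 s → 8.59 hours.

8.59 hours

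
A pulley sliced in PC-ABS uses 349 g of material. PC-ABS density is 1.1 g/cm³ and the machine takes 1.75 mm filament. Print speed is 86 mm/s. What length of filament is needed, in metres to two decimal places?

Volume = 349 g / 1.1 g·cm⁻³ = 317.2727 cm³ = 317272.7 mm³.
A = π r² = π × 0.875² = 2.4053 mm².
L = V/A = 317272.7/2.4053 = 131905.67 mm → 131.91 m.

131.91 m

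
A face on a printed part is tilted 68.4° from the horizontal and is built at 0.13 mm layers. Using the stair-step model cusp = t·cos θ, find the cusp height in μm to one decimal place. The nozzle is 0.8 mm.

h_c = t·cos θ = 0.13 × 0.3681 = 0.047853 mm (47.9 μm).

47.9 μm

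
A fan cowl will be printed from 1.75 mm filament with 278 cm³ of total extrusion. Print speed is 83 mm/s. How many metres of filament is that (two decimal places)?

A = π r² = π × 0.875² = 2.4053 mm².
Length = 278 cm³ / 2.4053 mm² = 278000 / 2.4053 = 115578.1 mm = 115.58 m.

115.58 m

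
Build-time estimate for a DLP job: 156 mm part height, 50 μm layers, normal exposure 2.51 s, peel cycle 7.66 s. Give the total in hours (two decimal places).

Number of layers: 156 / 0.05 → 3120 (rounded up).
Cycle time = 2.51 + 7.66, so 10.17 s.
Build time: 3120 × 10.17 s = 31730.4 s, i.e. 8.81 hours.

8.81 hours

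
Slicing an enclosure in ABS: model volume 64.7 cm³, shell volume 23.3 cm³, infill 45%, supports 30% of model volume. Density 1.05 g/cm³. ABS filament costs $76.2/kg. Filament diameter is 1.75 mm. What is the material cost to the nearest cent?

$4.91

Interior volume = 64.7 − 23.3 = 41.4 cm³.
Infill volume = 0.45 × 41.4, so 18.63 cm³.
Support: 0.30 × 64.7 → 19.41 cm³.
Total extruded = 23.3 + 18.63 + 19.41, so 61.34 cm³.
Mass = 61.34 × 1.05, so 64.407 g.
Cost = 64.407 g / 1000 × $76.2/kg = $4.91.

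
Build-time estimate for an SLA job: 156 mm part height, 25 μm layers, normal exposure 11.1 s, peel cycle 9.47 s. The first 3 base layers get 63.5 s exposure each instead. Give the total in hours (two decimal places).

Layers = ⌈156/0.025⌉ = 6240.
Burn-in layers: 3 × (63.5 + 9.47) → 218.91 s.
Remaining layers = 6237 × (11.1 + 9.47) = 128295.09 s.
Total = 218.91 + 128295.09 = 128514 s = 35.70 hours.

35.70 hours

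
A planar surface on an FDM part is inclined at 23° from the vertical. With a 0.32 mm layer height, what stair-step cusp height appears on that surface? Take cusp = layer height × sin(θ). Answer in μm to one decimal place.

h_c = t·sin θ = 0.32 × 0.3907 = 0.125024 mm (125.0 μm).

125.0 μm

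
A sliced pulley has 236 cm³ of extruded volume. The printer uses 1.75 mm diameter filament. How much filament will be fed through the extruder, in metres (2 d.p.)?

98.12 m

Filament cross-section = π × (1.75/2)² = 2.4053 mm².
L = 236000 mm³ / 2.4053 mm² = 98116.66 mm, i.e. 98.12 m.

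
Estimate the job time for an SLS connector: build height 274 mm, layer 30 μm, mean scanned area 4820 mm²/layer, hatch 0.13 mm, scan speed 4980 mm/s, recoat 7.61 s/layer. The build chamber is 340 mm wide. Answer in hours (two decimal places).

38.20 hours

Layer count = ceil(274 / 0.03) = 9134.
Per-layer scan distance = 4820 / 0.13, so 37076.9 mm.
Per-layer scan time: 37076.9 / 4980 → 7.4452 s.
Layer cycle = 7.4452 + 7.61, so 15.0552 s.
9134 layers × 15.0552 s/layer = 137514.1968 s, i.e. 38.20 hours.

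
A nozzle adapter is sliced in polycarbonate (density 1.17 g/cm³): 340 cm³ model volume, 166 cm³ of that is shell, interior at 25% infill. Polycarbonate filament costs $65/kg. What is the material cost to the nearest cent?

$15.93

Infill region = 340 − 166 = 174 cm³.
Infill volume = 0.25 × 174 = 43.5 cm³.
Total extruded = 166 + 43.5 = 209.5 cm³.
Mass: 209.5 × 1.17 → 245.115 g.
Cost = 245.115 g / 1000 × $65/kg = $15.93.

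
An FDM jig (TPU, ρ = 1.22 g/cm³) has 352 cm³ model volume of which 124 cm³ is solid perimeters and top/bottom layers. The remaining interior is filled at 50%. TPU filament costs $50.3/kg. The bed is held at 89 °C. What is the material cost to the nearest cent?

Infill region = 352 − 124, so 228 cm³.
Infill volume = 0.50 × 228 = 114 cm³.
Total printed volume = 124 + 114 = 238 cm³.
Mass = 238 × 1.22 = 290.36 g.
Cost = 290.36 g / 1000 × $50.3/kg = $14.61.

$14.61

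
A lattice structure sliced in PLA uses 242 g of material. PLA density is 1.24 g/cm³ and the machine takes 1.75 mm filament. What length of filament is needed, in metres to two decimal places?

Volume = 242 g / 1.24 g·cm⁻³ = 195.1613 cm³ = 195161.3 mm³.
Cross-section of 1.75 mm filament: π·(1.75/2)² = 2.4053 mm².
L = V/A = 195161.3/2.4053 = 81138.03 mm → 81.14 m.

81.14 m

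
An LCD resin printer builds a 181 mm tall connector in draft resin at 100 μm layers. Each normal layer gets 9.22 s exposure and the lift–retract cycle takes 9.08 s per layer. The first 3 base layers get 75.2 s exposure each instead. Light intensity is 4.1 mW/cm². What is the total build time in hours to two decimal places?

9.26 hours

Number of layers: 181 / 0.1 → 1810 (rounded up).
Bottom layers = 3 × (75.2 + 9.08) = 252.84 s.
Regular layers = 1807 × (9.22 + 9.08) = 33068.1 s.
Sum: 252.84 + 33068.1 = 33320.94 s → 9.26 hours.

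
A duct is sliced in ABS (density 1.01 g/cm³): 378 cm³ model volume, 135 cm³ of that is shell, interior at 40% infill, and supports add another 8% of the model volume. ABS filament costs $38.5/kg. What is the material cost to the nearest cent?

Infill region = 378 − 135, so 243 cm³.
Infill volume = 0.40 × 243 = 97.2 cm³.
Support = 0.08 × 378, so 30.24 cm³.
Deposited volume = 135 + 97.2 + 30.24, so 262.44 cm³.
Mass = 262.44 × 1.01 = 265.0644 g.
At $38.5/kg: 265.0644/1000 × 38.5 = $10.20.

$10.20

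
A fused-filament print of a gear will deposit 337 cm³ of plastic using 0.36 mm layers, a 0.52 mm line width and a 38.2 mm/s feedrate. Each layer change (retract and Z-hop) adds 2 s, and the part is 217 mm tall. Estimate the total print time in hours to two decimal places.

Line area: 0.36 × 0.52 → 0.1872 mm².
Toolpath length = 337 cm³ / 0.1872 mm² = 337000 / 0.1872 = 1800213.7 mm.
Time extruding: 1800213.7 / 38.2 → 47126 s.
Number of layers: 217 / 0.36 → 603 (rounded up).
Layer-change overhead = 603 × 2 = 1206 s.
Altogether 47126 + 1206 = 48332 s, i.e. 13.43 hours.

13.43 hours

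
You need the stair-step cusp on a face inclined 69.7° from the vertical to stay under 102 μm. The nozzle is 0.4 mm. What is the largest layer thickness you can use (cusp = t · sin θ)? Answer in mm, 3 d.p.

0.109 mm

sin(69.7°) = 0.9379; t_max = 0.102/0.9379 = 0.109 mm.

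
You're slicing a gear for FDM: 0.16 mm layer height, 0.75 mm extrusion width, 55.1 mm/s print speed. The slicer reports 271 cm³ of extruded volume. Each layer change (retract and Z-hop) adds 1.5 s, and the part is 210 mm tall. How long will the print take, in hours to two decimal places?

11.93 hours

Extrusion cross-section = 0.16 × 0.75 = 0.12 mm².
Total extruded path = 271000/0.12 = 2258333.3 mm.
Time extruding = 2258333.3 / 55.1, so 40986.1 s.
Layers = ⌈210/0.16⌉ = 1313.
Non-print overhead = 1313 × 1.5 = 1969.5 s.
Altogether 40986.1 + 1969.5 = 42955.6 s, i.e. 11.93 hours.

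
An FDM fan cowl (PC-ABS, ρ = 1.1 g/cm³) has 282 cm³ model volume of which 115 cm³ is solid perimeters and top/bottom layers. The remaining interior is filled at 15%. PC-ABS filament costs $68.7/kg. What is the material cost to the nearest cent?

$10.58

Infill region = 282 − 115 = 167 cm³.
Infill volume = 0.15 × 167, so 25.05 cm³.
Deposited volume = 115 + 25.05, so 140.05 cm³.
Mass = 140.05 × 1.1 = 154.055 g.
Cost = 154.055 g / 1000 × $68.7/kg = $10.58.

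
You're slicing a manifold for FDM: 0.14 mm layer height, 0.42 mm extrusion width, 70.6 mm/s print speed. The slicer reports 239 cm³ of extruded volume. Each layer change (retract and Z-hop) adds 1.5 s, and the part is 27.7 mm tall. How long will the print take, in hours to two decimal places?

16.07 hours

Line area = 0.14 × 0.42 = 0.0588 mm².
Total extruded path = 239000/0.0588 = 4064625.9 mm.
Print-move time = 4064625.9 / 70.6 = 57572.6 s.
Number of layers: 27.7 / 0.14 → 198 (rounded up).
Layer-change overhead = 198 × 1.5, so 297 s.
Total = 57572.6 + 297 = 57869.6 s = 16.07 hours.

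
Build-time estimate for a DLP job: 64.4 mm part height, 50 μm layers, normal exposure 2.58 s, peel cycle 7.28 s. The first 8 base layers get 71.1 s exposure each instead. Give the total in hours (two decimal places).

Layer count = ceil(64.4 / 0.05) = 1288.
Burn-in layers = 8 × (71.1 + 7.28) = 627.04 s.
Normal layers = 1280 × (2.58 + 7.28) = 12620.8 s.
Total = 627.04 + 12620.8 = 13247.84 s = 3.68 hours.

3.68 hours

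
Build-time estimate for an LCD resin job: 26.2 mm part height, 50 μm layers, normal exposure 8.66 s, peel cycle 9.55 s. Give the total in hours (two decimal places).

2.65 hours

Layers = ⌈26.2/0.05⌉ = 524.
Cycle time = 8.66 + 9.55 = 18.21 s.
Total = 524 × 18.21 = 9542.04 s = 2.65 hours.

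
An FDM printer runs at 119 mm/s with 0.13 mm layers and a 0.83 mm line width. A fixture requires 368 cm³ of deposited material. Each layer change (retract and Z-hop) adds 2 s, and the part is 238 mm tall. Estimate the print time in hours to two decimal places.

Bead cross-section: 0.13 × 0.83 → 0.1079 mm².
Path length: 368000 mm³ / 0.1079 mm² → 3410565.3 mm.
Time extruding = 3410565.3 / 119 = 28660.2 s.
Layer count = ceil(238 / 0.13) = 1831.
Layer-change overhead = 1831 × 2 = 3662 s.
Altogether 28660.2 + 3662 = 32322.2 s, i.e. 8.98 hours.

8.98 hours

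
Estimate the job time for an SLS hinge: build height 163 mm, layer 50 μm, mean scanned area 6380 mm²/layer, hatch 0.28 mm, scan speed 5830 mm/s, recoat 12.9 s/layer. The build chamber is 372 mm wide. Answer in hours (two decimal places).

15.22 hours

Number of layers: 163 / 0.05 → 3260 (rounded up).
Hatch length per layer = 6380 / 0.28 = 22785.7 mm.
Scan time per layer: 22785.7 / 5830 → 3.9084 s.
Time per layer = 3.9084 + 12.9, so 16.8084 s.
Total: 3260 × 16.8084 s = 54795.384 s → 15.22 hours.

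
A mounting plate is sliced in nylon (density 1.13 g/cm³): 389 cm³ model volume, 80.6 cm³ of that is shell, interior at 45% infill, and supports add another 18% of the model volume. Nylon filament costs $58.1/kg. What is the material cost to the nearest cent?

$19.00

Volume inside the shell = 389 − 80.6, so 308.4 cm³.
Infill volume: 0.45 × 308.4 → 138.78 cm³.
Support = 0.18 × 389, so 70.02 cm³.
Deposited volume = 80.6 + 138.78 + 70.02, so 289.4 cm³.
Mass = 289.4 × 1.13 = 327.022 g.
At $58.1/kg: 327.022/1000 × 58.1 = $19.00.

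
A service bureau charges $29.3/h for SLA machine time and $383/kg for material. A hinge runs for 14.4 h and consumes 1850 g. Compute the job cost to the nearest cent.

Time charge = 29.3 × 14.4, so $421.92.
Material charge = 383 × 1850/1000 = $708.55.
Total = 421.92 + 708.55 = $1130.47.

$1130.47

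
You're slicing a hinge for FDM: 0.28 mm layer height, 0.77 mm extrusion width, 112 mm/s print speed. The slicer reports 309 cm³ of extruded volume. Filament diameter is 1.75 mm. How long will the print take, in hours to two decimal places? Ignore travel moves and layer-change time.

Bead cross-section = 0.28 × 0.77 = 0.2156 mm².
Toolpath length = 309 cm³ / 0.2156 mm² = 309000 / 0.2156 = 1433209.6 mm.
Time extruding = 1433209.6 / 112 = 12796.5 s.
That's 12796.5 s → 3.55 hours.

3.55 hours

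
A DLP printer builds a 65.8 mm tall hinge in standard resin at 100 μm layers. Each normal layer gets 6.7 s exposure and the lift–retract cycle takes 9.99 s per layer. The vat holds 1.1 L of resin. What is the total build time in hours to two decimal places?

3.05 hours

Layers = ⌈65.8/0.1⌉ = 658.
Per-layer time = 6.7 + 9.99, so 16.69 s.
Build time: 658 × 16.69 s = 10982.02 s, i.e. 3.05 hours.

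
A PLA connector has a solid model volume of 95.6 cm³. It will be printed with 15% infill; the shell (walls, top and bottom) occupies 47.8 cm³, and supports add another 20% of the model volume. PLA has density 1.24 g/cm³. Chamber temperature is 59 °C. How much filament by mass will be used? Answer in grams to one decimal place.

91.9 g

Interior volume = 95.6 − 47.8, so 47.8 cm³.
Infill deposited = 0.15 × 47.8 = 7.17 cm³.
Support = 0.20 × 95.6 = 19.12 cm³.
Total extruded = 47.8 + 7.17 + 19.12 = 74.09 cm³.
Mass = 74.09 × 1.24 = 91.8716 g.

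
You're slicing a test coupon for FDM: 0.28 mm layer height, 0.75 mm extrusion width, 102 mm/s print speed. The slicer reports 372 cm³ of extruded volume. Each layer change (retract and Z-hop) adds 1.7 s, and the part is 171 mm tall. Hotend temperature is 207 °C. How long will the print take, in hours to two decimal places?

5.11 hours

Extrusion cross-section = 0.28 × 0.75, so 0.21 mm².
Total extruded path = 372000/0.21 = 1771428.6 mm.
Time extruding = 1771428.6 / 102, so 17366.9 s.
Layers = ⌈171/0.28⌉ = 611.
Z-hop total = 611 × 1.7 = 1038.7 s.
Altogether 17366.9 + 1038.7 = 18405.6 s, i.e. 5.11 hours.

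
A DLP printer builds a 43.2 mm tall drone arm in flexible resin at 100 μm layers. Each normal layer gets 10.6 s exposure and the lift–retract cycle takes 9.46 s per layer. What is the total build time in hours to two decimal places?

2.41 hours

Number of layers: 43.2 / 0.1 → 432 (rounded up).
Each layer takes: 10.6 + 9.46 → 20.06 s.
Total = 432 × 20.06 = 8665.92 s = 2.41 hours.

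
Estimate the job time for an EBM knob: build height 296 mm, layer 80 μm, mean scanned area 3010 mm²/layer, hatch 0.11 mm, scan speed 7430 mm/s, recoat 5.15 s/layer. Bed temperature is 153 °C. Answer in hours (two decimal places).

Layer count = ceil(296 / 0.08) = 3700.
Scan path per layer = 3010 / 0.11, so 27363.6 mm.
Per-layer scan time = 27363.6 / 7430, so 3.6829 s.
Per-layer time: 3.6829 + 5.15 → 8.8329 s.
Build time = 3700 × 8.8329 = 32681.73 s = 9.08 hours.

9.08 hours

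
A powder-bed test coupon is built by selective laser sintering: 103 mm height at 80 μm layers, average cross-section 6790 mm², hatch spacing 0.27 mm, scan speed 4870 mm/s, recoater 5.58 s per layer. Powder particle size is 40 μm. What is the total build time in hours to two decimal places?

Layer count = ceil(103 / 0.08) = 1288.
Per-layer scan distance: 6790 / 0.27 → 25148.1 mm.
Scan time per layer = 25148.1 / 4870 = 5.1639 s.
Layer cycle = 5.1639 + 5.58 = 10.7439 s.
Total: 1288 × 10.7439 s = 13838.1432 s → 3.84 hours.

3.84 hours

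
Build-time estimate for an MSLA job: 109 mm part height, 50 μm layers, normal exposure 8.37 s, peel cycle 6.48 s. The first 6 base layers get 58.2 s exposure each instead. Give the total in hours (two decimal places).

Number of layers: 109 / 0.05 → 2180 (rounded up).
Bottom layers = 6 × (58.2 + 6.48) = 388.08 s.
Remaining layers: 2174 × (8.37 + 6.48) → 32283.9 s.
Total = 388.08 + 32283.9 = 32671.98 s = 9.08 hours.

9.08 hours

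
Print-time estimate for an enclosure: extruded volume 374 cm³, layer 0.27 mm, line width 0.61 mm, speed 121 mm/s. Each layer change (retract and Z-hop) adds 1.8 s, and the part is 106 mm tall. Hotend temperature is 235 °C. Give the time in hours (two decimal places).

5.41 hours

Line area = 0.27 × 0.61 = 0.1647 mm².
Total extruded path = 374000/0.1647 = 2270795.4 mm.
Time extruding: 2270795.4 / 121 → 18766.9 s.
Layer count = ceil(106 / 0.27) = 393.
Non-print overhead: 393 × 1.8 → 707.4 s.
Altogether 18766.9 + 707.4 = 19474.3 s, i.e. 5.41 hours.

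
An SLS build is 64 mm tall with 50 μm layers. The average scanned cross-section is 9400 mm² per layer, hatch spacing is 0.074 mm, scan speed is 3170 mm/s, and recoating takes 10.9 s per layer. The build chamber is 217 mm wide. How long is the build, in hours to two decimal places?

18.12 hours

Layer count = ceil(64 / 0.05) = 1280.
Per-layer scan distance = 9400 / 0.074, so 127027 mm.
Scan time per layer = 127027 / 3170 = 40.0716 s.
Layer cycle: 40.0716 + 10.9 → 50.9716 s.
1280 layers × 50.9716 s/layer = 65243.648 s, i.e. 18.12 hours.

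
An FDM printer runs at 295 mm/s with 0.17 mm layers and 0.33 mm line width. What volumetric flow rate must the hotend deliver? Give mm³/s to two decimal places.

Bead cross-section: 0.17 × 0.33 → 0.0561 mm².
Volumetric flow = 295 × 0.0561 = 16.55 mm³/s.

16.55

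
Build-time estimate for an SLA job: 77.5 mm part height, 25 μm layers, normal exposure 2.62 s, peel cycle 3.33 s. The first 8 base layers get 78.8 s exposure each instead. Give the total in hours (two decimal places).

Number of layers: 77.5 / 0.025 → 3100 (rounded up).
Base layers = 8 × (78.8 + 3.33), so 657.04 s.
Normal layers: 3092 × (2.62 + 3.33) → 18397.4 s.
Sum: 657.04 + 18397.4 = 19054.44 s → 5.29 hours.

5.29 hours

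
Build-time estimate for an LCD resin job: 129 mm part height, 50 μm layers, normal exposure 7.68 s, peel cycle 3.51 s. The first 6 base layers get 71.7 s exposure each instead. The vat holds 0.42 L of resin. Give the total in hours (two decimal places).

Layers = ⌈129/0.05⌉ = 2580.
Burn-in layers: 6 × (71.7 + 3.51) → 451.26 s.
Regular layers: 2574 × (7.68 + 3.51) → 28803.06 s.
Total = 451.26 + 28803.06 = 29254.32 s = 8.13 hours.

8.13 hours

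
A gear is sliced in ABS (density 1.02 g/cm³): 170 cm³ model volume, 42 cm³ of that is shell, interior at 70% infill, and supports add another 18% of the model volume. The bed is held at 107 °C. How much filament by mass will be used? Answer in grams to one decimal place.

165.4 g

Infill region = 170 − 42 = 128 cm³.
Infill volume = 0.70 × 128, so 89.6 cm³.
Support = 0.18 × 170, so 30.6 cm³.
Total printed volume = 42 + 89.6 + 30.6 = 162.2 cm³.
Mass = 162.2 × 1.02 = 165.444 g.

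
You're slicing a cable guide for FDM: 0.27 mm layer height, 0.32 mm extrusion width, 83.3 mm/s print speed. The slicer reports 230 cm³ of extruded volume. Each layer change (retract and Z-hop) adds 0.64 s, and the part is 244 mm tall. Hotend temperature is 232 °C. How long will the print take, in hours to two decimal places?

9.04 hours

Extrusion cross-section = 0.27 × 0.32 = 0.0864 mm².
Total extruded path = 230000/0.0864 = 2662037 mm.
Print-move time = 2662037 / 83.3 = 31957.2 s.
Number of layers: 244 / 0.27 → 904 (rounded up).
Z-hop total: 904 × 0.64 → 578.56 s.
Total = 31957.2 + 578.56 = 32535.76 s = 9.04 hours.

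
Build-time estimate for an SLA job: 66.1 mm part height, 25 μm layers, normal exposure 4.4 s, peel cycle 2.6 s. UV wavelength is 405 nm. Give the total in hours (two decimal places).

Layer count = ceil(66.1 / 0.025) = 2644.
Each layer takes = 4.4 + 2.6, so 7 s.
Total = 2644 × 7 = 18508 s = 5.14 hours.

5.14 hours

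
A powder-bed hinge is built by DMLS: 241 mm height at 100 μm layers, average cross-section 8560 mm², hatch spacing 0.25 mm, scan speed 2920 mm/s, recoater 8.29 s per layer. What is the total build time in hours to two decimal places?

Number of layers: 241 / 0.1 → 2410 (rounded up).
Per-layer scan distance = 8560 / 0.25 = 34240 mm.
Scan time per layer = 34240 / 2920 = 11.726 s.
Time per layer = 11.726 + 8.29 = 20.016 s.
Total: 2410 × 20.016 s = 48238.56 s → 13.40 hours.

13.40 hours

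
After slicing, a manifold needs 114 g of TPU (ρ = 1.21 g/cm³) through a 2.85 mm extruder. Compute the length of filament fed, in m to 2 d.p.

14.77 m

Volume = 114 g / 1.21 g·cm⁻³ = 94.2149 cm³ = 94214.9 mm³.
Cross-section of 2.85 mm filament: π·(2.85/2)² = 6.3794 mm².
Length = 94214.9 / 6.3794 = 14768.61 mm = 14.77 m.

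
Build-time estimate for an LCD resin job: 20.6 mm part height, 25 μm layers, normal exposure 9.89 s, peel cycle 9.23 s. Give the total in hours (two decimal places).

4.38 hours

Layer count = ceil(20.6 / 0.025) = 824.
Cycle time = 9.89 + 9.23, so 19.12 s.
Build time: 824 × 19.12 s = 15754.88 s, i.e. 4.38 hours.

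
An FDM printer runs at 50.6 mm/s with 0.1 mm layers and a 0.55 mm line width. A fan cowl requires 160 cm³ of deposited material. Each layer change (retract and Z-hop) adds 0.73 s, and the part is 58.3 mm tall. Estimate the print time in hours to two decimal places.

16.09 hours

Extrusion cross-section: 0.1 × 0.55 → 0.055 mm².
Total extruded path = 160000/0.055 = 2909090.9 mm.
Time extruding: 2909090.9 / 50.6 → 57491.9 s.
Layer count = ceil(58.3 / 0.1) = 583.
Z-hop total = 583 × 0.73 = 425.59 s.
Total = 57491.9 + 425.59 = 57917.49 s = 16.09 hours.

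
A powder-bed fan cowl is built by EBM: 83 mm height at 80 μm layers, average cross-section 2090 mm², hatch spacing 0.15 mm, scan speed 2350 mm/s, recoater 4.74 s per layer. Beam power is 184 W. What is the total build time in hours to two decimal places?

3.08 hours

Layer count = ceil(83 / 0.08) = 1038.
Hatch length per layer: 2090 / 0.15 → 13933.3 mm.
Per-layer scan time: 13933.3 / 2350 → 5.9291 s.
Time per layer: 5.9291 + 4.74 → 10.6691 s.
Total: 1038 × 10.6691 s = 11074.5258 s → 3.08 hours.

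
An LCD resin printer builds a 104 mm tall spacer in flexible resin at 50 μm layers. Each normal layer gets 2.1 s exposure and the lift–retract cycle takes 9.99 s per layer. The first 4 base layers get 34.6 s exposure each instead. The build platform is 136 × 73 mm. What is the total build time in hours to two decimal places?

Layer count = ceil(104 / 0.05) = 2080.
Bottom layers = 4 × (34.6 + 9.99), so 178.36 s.
Normal layers: 2076 × (2.1 + 9.99) → 25098.84 s.
Total = 178.36 + 25098.84 = 25277.2 s = 7.02 hours.

7.02 hours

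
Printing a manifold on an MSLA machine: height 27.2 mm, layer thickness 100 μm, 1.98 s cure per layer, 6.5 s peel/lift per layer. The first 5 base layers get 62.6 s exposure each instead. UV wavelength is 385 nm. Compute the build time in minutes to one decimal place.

Number of layers: 27.2 / 0.1 → 272 (rounded up).
Base layers: 5 × (62.6 + 6.5) → 345.5 s.
Remaining layers: 267 × (1.98 + 6.5) → 2264.16 s.
Sum: 345.5 + 2264.16 = 2609.66 s → 43.5 minutes.

43.5 minutes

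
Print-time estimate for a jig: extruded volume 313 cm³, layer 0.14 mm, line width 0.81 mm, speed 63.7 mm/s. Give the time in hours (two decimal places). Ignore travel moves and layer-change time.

Extrusion cross-section: 0.14 × 0.81 → 0.1134 mm².
Toolpath length = 313 cm³ / 0.1134 mm² = 313000 / 0.1134 = 2760141.1 mm.
Print-move time = 2760141.1 / 63.7 = 43330.3 s.
In the requested units: 43330.3 s = 12.04 hours.

12.04 hours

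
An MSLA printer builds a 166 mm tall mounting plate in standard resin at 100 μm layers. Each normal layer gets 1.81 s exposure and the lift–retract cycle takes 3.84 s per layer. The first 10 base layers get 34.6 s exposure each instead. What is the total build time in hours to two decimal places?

Layer count = ceil(166 / 0.1) = 1660.
Bottom layers = 10 × (34.6 + 3.84), so 384.4 s.
Normal layers = 1650 × (1.81 + 3.84) = 9322.5 s.
Sum: 384.4 + 9322.5 = 9706.9 s → 2.70 hours.

2.70 hours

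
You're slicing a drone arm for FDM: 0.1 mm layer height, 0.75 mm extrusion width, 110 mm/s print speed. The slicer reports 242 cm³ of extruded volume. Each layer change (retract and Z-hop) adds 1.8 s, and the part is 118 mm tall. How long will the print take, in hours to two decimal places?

8.74 hours

Extrusion cross-section = 0.1 × 0.75, so 0.075 mm².
Total extruded path = 242000/0.075 = 3226666.7 mm.
Time extruding = 3226666.7 / 110 = 29333.3 s.
Layer count = ceil(118 / 0.1) = 1180.
Z-hop total = 1180 × 1.8, so 2124 s.
Altogether 29333.3 + 2124 = 31457.3 s, i.e. 8.74 hours.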